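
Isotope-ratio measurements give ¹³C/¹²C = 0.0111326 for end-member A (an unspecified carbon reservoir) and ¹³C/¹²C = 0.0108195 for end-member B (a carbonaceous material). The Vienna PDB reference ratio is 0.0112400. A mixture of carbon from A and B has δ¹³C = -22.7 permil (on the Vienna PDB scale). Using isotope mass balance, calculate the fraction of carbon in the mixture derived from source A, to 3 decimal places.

δ_A = (0.0111326/0.0112400 − 1)×1000 = (0.990445 − 1)×1000 = -9.555 permil
δ_B = (0.0108195/0.0112400 − 1)×1000 = (0.962589 − 1)×1000 = -37.411 permil
f_A = (δ_mix − δ_B)/(δ_A − δ_B) = (-22.7 − (-37.411))/(-9.555 − (-37.411))
f_A = 14.711 / 27.856 = 0.5281

0.528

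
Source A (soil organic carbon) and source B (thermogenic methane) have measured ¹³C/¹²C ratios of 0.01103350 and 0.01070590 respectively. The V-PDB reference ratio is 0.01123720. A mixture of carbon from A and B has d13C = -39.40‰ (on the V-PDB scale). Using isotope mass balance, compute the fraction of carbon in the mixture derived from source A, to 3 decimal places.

δ_A = (0.01103350/0.01123720 − 1)×1000 = (0.981873 − 1)×1000 = -18.127‰
δ_B = (0.01070590/0.01123720 − 1)×1000 = (0.952720 − 1)×1000 = -47.280‰
f_A = (δ_mix − δ_B)/(δ_A − δ_B) = (-39.40 − (-47.280))/(-18.127 − (-47.280))
f_A = 7.880 / 29.153 = 0.2703

0.270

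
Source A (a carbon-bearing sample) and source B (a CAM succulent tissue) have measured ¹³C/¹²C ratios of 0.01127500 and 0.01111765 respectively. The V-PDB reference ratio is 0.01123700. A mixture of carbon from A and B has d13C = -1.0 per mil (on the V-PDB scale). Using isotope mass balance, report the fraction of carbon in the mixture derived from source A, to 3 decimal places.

0.687

δ_A = (0.01127500/0.01123700 − 1)×1000 = (1.003382 − 1)×1000 = 3.382 per mil
δ_B = (0.01111765/0.01123700 − 1)×1000 = (0.989379 − 1)×1000 = -10.621 per mil
f_A = (δ_mix − δ_B)/(δ_A − δ_B) = (-1.0 − (-10.621))/(3.382 − (-10.621))
f_A = 9.621 / 14.003 = 0.6871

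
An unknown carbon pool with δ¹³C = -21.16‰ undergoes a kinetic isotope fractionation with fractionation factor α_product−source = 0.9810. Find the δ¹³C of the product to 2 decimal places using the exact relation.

-39.76‰

δ_product = (δ_source + 1000)·α − 1000
δ_product = (-21.16 + 1000) × 0.9810 − 1000
δ_product = 960.242 − 1000 = -39.758‰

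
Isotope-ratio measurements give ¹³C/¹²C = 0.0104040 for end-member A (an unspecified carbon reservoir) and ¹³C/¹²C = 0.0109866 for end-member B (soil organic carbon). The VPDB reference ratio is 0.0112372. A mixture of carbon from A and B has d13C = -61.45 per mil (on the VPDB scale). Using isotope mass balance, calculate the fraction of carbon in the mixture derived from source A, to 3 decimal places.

0.755

δ_A = (0.0104040/0.0112372 − 1)×1000 = (0.925853 − 1)×1000 = -74.147 per mil
δ_B = (0.0109866/0.0112372 − 1)×1000 = (0.977699 − 1)×1000 = -22.301 per mil
f_A = (δ_mix − δ_B)/(δ_A − δ_B) = (-61.45 − (-22.301))/(-74.147 − (-22.301))
f_A = -39.149 / -51.846 = 0.7551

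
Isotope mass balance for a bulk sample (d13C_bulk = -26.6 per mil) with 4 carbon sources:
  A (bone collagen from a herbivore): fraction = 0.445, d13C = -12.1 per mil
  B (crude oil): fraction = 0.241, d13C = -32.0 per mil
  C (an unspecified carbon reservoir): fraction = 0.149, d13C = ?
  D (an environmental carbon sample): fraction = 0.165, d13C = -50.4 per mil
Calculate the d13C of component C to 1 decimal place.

-34.8 per mil

Isotope mass balance: δ_bulk = Σ fᵢ·δᵢ.
-26.6 = 0.445×(-12.1) + 0.241×(-32.0) + 0.149×δ_C + 0.165×(-50.4)
0.149·δ_C = -26.6 − (-21.413) = -5.188
δ_C = -5.188 / 0.149 = -34.82 per mil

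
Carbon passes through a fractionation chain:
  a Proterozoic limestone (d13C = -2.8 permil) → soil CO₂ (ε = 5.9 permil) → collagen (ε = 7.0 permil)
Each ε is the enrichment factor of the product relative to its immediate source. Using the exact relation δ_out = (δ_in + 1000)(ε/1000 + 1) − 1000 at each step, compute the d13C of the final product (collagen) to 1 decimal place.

10.1 permil

step 1: δ = (-2.80 + 1000)·(5.9/1000 + 1) − 1000 = 3.08 permil
step 2: δ = (3.08 + 1000)·(7.0/1000 + 1) − 1000 = 10.11 permil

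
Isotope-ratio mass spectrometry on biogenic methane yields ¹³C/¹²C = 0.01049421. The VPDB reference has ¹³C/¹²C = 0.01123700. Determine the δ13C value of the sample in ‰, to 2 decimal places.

δ13C = (R_sample / R_standard − 1) × 1000
R_sample / R_standard = 0.01049421 / 0.01123700 = 0.933898
δ13C = (0.933898 − 1) × 1000 = -66.102‰

-66.10‰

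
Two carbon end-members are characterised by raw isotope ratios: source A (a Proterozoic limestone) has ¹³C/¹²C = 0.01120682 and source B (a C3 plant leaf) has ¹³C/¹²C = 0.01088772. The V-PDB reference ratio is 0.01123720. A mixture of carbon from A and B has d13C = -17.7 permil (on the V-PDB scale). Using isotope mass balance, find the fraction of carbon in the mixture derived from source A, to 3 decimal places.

δ_A = (0.01120682/0.01123720 − 1)×1000 = (0.997296 − 1)×1000 = -2.704 permil
δ_B = (0.01088772/0.01123720 − 1)×1000 = (0.968900 − 1)×1000 = -31.100 permil
f_A = (δ_mix − δ_B)/(δ_A − δ_B) = (-17.7 − (-31.100))/(-2.704 − (-31.100))
f_A = 13.400 / 28.397 = 0.4719

0.472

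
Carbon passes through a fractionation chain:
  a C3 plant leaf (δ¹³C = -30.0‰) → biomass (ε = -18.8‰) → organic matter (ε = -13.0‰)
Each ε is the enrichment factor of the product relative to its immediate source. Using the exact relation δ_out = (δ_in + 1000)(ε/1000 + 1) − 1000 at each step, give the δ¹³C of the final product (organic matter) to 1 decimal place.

step 1: δ = (-30.00 + 1000)·(-18.8/1000 + 1) − 1000 = -48.24‰
step 2: δ = (-48.24 + 1000)·(-13.0/1000 + 1) − 1000 = -60.61‰

-60.6‰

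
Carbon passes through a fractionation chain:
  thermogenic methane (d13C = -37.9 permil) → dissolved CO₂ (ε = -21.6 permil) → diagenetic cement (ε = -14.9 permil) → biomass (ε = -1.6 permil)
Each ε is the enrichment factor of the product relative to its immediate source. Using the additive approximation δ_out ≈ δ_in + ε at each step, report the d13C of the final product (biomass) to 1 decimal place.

-76.0 permil

step 1: δ ≈ -37.9 + (-21.6) = -59.5 permil
step 2: δ ≈ -59.5 + (-14.9) = -74.4 permil
step 3: δ ≈ -74.4 + (-1.6) = -76.0 permil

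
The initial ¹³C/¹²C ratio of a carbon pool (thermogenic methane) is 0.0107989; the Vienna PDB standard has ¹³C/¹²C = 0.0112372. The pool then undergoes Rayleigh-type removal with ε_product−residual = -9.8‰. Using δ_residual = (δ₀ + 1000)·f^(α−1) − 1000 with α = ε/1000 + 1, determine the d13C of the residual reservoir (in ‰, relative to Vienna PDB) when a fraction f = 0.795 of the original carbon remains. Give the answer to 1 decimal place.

δ₀ = (0.0107989/0.0112372 − 1)×1000 = (0.960996 − 1)×1000 = -39.004‰
α − 1 = ε/1000 = -0.0098
f^(α−1) = 0.795^(-0.0098) = 1.002251
δ_res = (-39.004 + 1000) × 1.002251 − 1000 = 963.159 − 1000 = -36.84‰

-36.8‰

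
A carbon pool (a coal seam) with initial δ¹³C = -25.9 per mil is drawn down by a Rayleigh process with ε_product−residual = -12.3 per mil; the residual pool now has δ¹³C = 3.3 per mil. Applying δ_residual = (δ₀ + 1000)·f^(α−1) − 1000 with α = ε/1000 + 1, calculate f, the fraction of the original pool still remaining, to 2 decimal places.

α − 1 = ε/1000 = -0.0123
(δ_res + 1000)/(δ₀ + 1000) = (3.3 + 1000)/(-25.9 + 1000) = 1003.3/974.1 = 1.029976
f = 1.029976^(1/-0.0123) = exp(ln(1.029976)/-0.0123) = exp(0.02954/-0.0123)
f = exp(-2.4013) = 0.0906

0.09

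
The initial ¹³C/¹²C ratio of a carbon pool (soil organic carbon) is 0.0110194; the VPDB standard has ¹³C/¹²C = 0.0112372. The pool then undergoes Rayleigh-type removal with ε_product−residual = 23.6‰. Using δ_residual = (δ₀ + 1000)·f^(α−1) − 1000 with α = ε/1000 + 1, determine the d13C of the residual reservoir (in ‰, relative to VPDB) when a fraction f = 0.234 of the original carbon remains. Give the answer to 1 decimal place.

δ₀ = (0.0110194/0.0112372 − 1)×1000 = (0.980618 − 1)×1000 = -19.382‰
α − 1 = ε/1000 = 0.0236
f^(α−1) = 0.234^(0.0236) = 0.966303
δ_res = (-19.382 + 1000) × 0.966303 − 1000 = 947.574 − 1000 = -52.43‰

-52.4‰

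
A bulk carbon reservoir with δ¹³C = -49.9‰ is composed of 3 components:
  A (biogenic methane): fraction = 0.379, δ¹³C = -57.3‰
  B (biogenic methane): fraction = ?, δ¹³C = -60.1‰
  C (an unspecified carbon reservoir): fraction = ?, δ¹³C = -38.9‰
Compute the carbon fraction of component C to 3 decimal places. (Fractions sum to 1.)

0.431

Let f_C and f_B be the unknown fractions; fractions sum to 1 so f_C + f_B = 0.621.
Mass balance: Σ fᵢ·δᵢ = δ_bulk ⇒ f_C·(-38.9) + f_B·(-60.1) = -49.9 − (-21.717) = -28.183
Substitute f_B = 0.621 − f_C:
f_C·(-38.9 − -60.1) = -28.183 − 0.621×(-60.1) = 9.139
f_C = 9.139 / 21.2 = 0.4311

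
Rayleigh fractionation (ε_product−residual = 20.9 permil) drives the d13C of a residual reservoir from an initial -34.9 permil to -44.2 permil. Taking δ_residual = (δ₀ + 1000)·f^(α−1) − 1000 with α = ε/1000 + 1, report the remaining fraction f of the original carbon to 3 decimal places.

0.629

α − 1 = ε/1000 = 0.0209
(δ_res + 1000)/(δ₀ + 1000) = (-44.2 + 1000)/(-34.9 + 1000) = 955.8/965.1 = 0.990364
f = 0.990364^(1/0.0209) = exp(ln(0.990364)/0.0209) = exp(-0.00968/0.0209)
f = exp(-0.4633) = 0.6292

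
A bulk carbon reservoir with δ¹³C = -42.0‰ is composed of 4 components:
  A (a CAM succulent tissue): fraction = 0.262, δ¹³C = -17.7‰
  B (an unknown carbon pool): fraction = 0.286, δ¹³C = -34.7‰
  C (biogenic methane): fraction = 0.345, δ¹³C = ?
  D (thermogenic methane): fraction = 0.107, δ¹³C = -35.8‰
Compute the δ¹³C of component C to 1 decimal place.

-68.4‰

Isotope mass balance: δ_bulk = Σ fᵢ·δᵢ.
-42.0 = 0.262×(-17.7) + 0.286×(-34.7) + 0.345×δ_C + 0.107×(-35.8)
0.345·δ_C = -42.0 − (-18.392) = -23.608
δ_C = -23.608 / 0.345 = -68.43‰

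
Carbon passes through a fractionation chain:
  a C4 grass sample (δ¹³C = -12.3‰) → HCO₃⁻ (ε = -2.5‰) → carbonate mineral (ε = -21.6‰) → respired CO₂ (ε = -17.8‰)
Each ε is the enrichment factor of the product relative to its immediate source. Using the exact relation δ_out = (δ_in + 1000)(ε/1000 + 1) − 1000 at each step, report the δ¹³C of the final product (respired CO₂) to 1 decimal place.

step 1: δ = (-12.30 + 1000)·(-2.5/1000 + 1) − 1000 = -14.77‰
step 2: δ = (-14.77 + 1000)·(-21.6/1000 + 1) − 1000 = -36.05‰
step 3: δ = (-36.05 + 1000)·(-17.8/1000 + 1) − 1000 = -53.21‰

-53.2‰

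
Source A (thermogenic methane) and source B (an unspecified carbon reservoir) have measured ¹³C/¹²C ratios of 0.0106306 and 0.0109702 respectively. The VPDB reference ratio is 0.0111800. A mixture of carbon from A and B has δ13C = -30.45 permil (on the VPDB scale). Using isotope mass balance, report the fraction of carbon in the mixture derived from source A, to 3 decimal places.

0.385

δ_A = (0.0106306/0.0111800 − 1)×1000 = (0.950859 − 1)×1000 = -49.141 permil
δ_B = (0.0109702/0.0111800 − 1)×1000 = (0.981234 − 1)×1000 = -18.766 permil
f_A = (δ_mix − δ_B)/(δ_A − δ_B) = (-30.45 − (-18.766))/(-49.141 − (-18.766))
f_A = -11.684 / -30.376 = 0.3847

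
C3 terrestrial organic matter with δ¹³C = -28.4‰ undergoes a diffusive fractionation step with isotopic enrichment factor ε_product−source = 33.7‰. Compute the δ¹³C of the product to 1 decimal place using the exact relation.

To first order, δ_product ≈ δ_source + ε = 5.3‰.
Exactly, δ_product = (δ_source + 1000)·(ε/1000 + 1) − 1000.
δ_product = (-28.4 + 1000) × (33.7/1000 + 1) − 1000
δ_product = 4.34‰

4.3‰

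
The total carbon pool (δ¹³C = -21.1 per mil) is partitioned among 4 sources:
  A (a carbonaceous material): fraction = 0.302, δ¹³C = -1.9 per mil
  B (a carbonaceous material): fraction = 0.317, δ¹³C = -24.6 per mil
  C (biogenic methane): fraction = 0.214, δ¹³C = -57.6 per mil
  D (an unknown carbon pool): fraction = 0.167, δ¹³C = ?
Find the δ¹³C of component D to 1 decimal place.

Isotope mass balance: δ_bulk = Σ fᵢ·δᵢ.
-21.1 = 0.302×(-1.9) + 0.317×(-24.6) + 0.214×(-57.6) + 0.167×δ_D
0.167·δ_D = -21.1 − (-20.698) = -0.402
δ_D = -0.402 / 0.167 = -2.40 per mil

-2.4 per mil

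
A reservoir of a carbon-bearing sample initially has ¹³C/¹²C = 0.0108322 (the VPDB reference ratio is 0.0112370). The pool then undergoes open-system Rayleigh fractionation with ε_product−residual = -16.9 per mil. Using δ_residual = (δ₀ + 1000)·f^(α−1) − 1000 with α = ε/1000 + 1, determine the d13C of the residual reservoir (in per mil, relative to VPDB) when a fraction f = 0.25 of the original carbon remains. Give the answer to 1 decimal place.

δ₀ = (0.0108322/0.0112370 − 1)×1000 = (0.963976 − 1)×1000 = -36.024 per mil
α − 1 = ε/1000 = -0.0169
f^(α−1) = 0.25^(-0.0169) = 1.023705
δ_res = (-36.024 + 1000) × 1.023705 − 1000 = 986.827 − 1000 = -13.17 per mil

-13.2 per mil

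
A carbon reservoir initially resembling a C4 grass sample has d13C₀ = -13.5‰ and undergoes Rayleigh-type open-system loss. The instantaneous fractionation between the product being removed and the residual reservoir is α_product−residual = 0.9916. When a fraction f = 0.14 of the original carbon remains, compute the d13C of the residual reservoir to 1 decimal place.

2.9‰

Rayleigh residual: δ_res = (δ₀ + 1000)·f^(α−1) − 1000
α − 1 = -0.00840
f^(α−1) = 0.14^(-0.00840) = 1.016652
δ_res = (-13.5 + 1000) × 1.016652 − 1000 = 1002.928 − 1000 = 2.93‰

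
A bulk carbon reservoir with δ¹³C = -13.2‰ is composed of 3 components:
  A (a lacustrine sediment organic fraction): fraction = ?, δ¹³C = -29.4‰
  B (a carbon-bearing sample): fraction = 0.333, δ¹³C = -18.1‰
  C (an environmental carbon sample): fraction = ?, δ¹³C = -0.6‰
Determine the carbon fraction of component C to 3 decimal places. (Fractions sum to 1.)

0.432

Let f_C and f_A be the unknown fractions; fractions sum to 1 so f_C + f_A = 0.667.
Mass balance: Σ fᵢ·δᵢ = δ_bulk ⇒ f_C·(-0.6) + f_A·(-29.4) = -13.2 − (-6.027) = -7.173
Substitute f_A = 0.667 − f_C:
f_C·(-0.6 − -29.4) = -7.173 − 0.667×(-29.4) = 12.437
f_C = 12.437 / 28.8 = 0.4318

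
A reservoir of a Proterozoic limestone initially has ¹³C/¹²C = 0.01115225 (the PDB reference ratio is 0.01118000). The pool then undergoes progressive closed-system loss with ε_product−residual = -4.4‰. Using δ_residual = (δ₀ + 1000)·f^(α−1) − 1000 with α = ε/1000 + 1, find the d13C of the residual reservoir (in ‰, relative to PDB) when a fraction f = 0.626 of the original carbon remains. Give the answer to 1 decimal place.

-0.4‰

δ₀ = (0.01115225/0.01118000 − 1)×1000 = (0.997518 − 1)×1000 = -2.482‰
α − 1 = ε/1000 = -0.0044
f^(α−1) = 0.626^(-0.0044) = 1.002063
δ_res = (-2.482 + 1000) × 1.002063 − 1000 = 999.576 − 1000 = -0.42‰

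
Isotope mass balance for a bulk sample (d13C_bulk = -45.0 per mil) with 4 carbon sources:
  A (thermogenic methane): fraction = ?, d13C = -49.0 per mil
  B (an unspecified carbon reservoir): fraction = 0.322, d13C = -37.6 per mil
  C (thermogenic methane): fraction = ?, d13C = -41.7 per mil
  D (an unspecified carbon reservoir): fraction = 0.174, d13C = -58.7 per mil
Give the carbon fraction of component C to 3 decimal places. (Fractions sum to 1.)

Let f_C and f_A be the unknown fractions; fractions sum to 1 so f_C + f_A = 0.504.
Mass balance: Σ fᵢ·δᵢ = δ_bulk ⇒ f_C·(-41.7) + f_A·(-49.0) = -45.0 − (-22.321) = -22.679
Substitute f_A = 0.504 − f_C:
f_C·(-41.7 − -49.0) = -22.679 − 0.504×(-49.0) = 2.017
f_C = 2.017 / 7.3 = 0.2763

0.276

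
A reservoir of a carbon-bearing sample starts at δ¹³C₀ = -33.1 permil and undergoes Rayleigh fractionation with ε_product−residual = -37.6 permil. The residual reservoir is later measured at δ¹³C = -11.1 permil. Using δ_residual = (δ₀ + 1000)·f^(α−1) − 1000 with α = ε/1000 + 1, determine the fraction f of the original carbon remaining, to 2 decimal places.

α − 1 = ε/1000 = -0.0376
(δ_res + 1000)/(δ₀ + 1000) = (-11.1 + 1000)/(-33.1 + 1000) = 988.9/966.9 = 1.022753
f = 1.022753^(1/-0.0376) = exp(ln(1.022753)/-0.0376) = exp(0.02250/-0.0376)
f = exp(-0.5984) = 0.5497

0.55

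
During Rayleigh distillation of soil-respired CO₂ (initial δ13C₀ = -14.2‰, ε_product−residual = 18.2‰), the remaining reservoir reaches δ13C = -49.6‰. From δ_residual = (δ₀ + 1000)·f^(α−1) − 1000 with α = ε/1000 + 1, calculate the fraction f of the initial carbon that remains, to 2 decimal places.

α − 1 = ε/1000 = 0.0182
(δ_res + 1000)/(δ₀ + 1000) = (-49.6 + 1000)/(-14.2 + 1000) = 950.4/985.8 = 0.964090
f = 0.964090^(1/0.0182) = exp(ln(0.964090)/0.0182) = exp(-0.03657/0.0182)
f = exp(-2.0094) = 0.1341

0.13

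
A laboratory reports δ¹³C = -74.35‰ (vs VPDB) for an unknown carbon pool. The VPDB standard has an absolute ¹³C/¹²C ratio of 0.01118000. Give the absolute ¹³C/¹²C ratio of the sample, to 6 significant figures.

0.0103488

R_sample = R_standard × (δ¹³C/1000 + 1)
R_sample = 0.01118000 × (-74.35/1000 + 1) = 0.01118000 × 0.925650
R_sample = 0.0103488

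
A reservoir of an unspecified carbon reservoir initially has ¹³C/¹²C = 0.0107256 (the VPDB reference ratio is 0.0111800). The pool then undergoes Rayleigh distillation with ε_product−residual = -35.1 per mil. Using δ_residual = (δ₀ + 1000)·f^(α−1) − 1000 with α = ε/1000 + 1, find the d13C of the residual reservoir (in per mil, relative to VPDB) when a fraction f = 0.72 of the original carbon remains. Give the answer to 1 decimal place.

δ₀ = (0.0107256/0.0111800 − 1)×1000 = (0.959356 − 1)×1000 = -40.644 per mil
α − 1 = ε/1000 = -0.0351
f^(α−1) = 0.72^(-0.0351) = 1.011597
δ_res = (-40.644 + 1000) × 1.011597 − 1000 = 970.482 − 1000 = -29.52 per mil

-29.5 per mil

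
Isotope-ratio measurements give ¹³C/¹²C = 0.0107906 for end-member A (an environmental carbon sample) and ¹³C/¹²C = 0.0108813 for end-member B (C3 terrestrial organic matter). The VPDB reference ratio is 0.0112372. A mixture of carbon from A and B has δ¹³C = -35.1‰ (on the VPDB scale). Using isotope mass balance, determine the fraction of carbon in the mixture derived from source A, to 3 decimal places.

δ_A = (0.0107906/0.0112372 − 1)×1000 = (0.960257 − 1)×1000 = -39.743‰
δ_B = (0.0108813/0.0112372 − 1)×1000 = (0.968328 − 1)×1000 = -31.672‰
f_A = (δ_mix − δ_B)/(δ_A − δ_B) = (-35.1 − (-31.672))/(-39.743 − (-31.672))
f_A = -3.428 / -8.071 = 0.4248

0.425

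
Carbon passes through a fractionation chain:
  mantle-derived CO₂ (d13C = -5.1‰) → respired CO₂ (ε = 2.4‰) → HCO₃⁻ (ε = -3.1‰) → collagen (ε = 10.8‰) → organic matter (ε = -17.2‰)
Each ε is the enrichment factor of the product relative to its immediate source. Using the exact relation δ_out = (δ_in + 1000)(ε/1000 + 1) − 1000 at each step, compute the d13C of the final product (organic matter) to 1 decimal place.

-12.4‰

step 1: δ = (-5.10 + 1000)·(2.4/1000 + 1) − 1000 = -2.71‰
step 2: δ = (-2.71 + 1000)·(-3.1/1000 + 1) − 1000 = -5.80‰
step 3: δ = (-5.80 + 1000)·(10.8/1000 + 1) − 1000 = 4.93‰
step 4: δ = (4.93 + 1000)·(-17.2/1000 + 1) − 1000 = -12.35‰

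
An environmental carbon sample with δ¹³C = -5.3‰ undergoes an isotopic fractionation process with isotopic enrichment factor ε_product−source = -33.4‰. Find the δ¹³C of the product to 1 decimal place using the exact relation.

Exactly, δ_product = (δ_source + 1000)·(ε/1000 + 1) − 1000.
δ_product = (-5.3 + 1000) × (-33.4/1000 + 1) − 1000
δ_product = -38.52‰

-38.5‰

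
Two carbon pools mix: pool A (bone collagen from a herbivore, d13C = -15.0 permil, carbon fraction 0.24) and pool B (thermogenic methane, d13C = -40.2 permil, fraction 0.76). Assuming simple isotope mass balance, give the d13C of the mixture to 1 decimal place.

-34.2 permil

δ_mix = f_A·δ_A + f_B·δ_B
δ_mix = 0.24 × (-15.0) + 0.76 × (-40.2)
δ_mix = -3.60 + -30.55 = -34.15 permil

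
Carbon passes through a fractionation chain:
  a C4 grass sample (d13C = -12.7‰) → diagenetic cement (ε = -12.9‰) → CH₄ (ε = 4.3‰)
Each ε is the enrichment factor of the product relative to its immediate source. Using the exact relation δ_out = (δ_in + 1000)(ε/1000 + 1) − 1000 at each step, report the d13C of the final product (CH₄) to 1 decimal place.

step 1: δ = (-12.70 + 1000)·(-12.9/1000 + 1) − 1000 = -25.44‰
step 2: δ = (-25.44 + 1000)·(4.3/1000 + 1) − 1000 = -21.25‰

-21.2‰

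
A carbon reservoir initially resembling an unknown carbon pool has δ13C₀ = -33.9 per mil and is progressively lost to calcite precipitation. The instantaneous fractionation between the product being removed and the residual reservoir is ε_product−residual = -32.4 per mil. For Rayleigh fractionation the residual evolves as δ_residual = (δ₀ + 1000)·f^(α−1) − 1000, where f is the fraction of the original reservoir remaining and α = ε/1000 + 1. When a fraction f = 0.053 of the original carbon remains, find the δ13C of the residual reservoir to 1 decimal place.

62.6 per mil

Rayleigh residual: δ_res = (δ₀ + 1000)·f^(α−1) − 1000
α = ε/1000 + 1 = 0.96760, so α − 1 = -0.03240
f^(α−1) = 0.053^(-0.03240) = 1.099850
δ_res = (-33.9 + 1000) × 1.099850 − 1000 = 1062.565 − 1000 = 62.57 per mil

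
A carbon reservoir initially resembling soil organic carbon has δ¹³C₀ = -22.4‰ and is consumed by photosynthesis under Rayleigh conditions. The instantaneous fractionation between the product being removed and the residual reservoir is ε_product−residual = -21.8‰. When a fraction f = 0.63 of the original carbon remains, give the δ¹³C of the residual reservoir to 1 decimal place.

Rayleigh residual: δ_res = (δ₀ + 1000)·f^(α−1) − 1000
α = ε/1000 + 1 = 0.97820, so α − 1 = -0.02180
f^(α−1) = 0.63^(-0.02180) = 1.010123
δ_res = (-22.4 + 1000) × 1.010123 − 1000 = 987.497 − 1000 = -12.50‰

-12.5‰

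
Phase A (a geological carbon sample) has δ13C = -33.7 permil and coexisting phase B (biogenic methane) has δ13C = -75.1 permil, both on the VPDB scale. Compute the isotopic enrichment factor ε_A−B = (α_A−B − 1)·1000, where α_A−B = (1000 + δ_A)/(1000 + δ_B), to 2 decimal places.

α_A−B = (1000 + -33.7) / (1000 + -75.1) = 966.3 / 924.9 = 1.044762
ε_A−B = (1.044762 − 1) × 1000 = 44.762 permil
(The approximation ε ≈ δ_A − δ_B would give 41.4 permil.)

44.76 permil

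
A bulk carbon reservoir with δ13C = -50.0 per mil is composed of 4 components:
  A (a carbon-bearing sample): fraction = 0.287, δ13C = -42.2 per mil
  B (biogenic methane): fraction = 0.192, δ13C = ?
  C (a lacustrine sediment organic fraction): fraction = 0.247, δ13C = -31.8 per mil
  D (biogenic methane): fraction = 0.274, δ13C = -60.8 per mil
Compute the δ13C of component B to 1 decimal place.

-69.7 per mil

Isotope mass balance: δ_bulk = Σ fᵢ·δᵢ.
-50.0 = 0.287×(-42.2) + 0.192×δ_B + 0.247×(-31.8) + 0.274×(-60.8)
0.192·δ_B = -50.0 − (-36.625) = -13.375
δ_B = -13.375 / 0.192 = -69.66 per mil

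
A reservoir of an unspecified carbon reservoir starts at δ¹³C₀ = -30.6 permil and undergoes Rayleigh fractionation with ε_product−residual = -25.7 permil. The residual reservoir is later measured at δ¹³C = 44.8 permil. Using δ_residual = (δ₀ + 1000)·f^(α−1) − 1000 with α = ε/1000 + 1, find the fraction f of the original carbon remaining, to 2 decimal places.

0.05

α − 1 = ε/1000 = -0.0257
(δ_res + 1000)/(δ₀ + 1000) = (44.8 + 1000)/(-30.6 + 1000) = 1044.8/969.4 = 1.077780
f = 1.077780^(1/-0.0257) = exp(ln(1.077780)/-0.0257) = exp(0.07490/-0.0257)
f = exp(-2.9145) = 0.0542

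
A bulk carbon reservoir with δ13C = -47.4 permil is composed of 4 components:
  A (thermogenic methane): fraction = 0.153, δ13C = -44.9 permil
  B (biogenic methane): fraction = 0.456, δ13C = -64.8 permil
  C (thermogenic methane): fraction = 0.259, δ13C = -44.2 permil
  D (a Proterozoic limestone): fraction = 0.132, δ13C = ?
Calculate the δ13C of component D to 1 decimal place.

3.5 permil

Isotope mass balance: δ_bulk = Σ fᵢ·δᵢ.
-47.4 = 0.153×(-44.9) + 0.456×(-64.8) + 0.259×(-44.2) + 0.132×δ_D
0.132·δ_D = -47.4 − (-47.866) = 0.466
δ_D = 0.466 / 0.132 = 3.53 permil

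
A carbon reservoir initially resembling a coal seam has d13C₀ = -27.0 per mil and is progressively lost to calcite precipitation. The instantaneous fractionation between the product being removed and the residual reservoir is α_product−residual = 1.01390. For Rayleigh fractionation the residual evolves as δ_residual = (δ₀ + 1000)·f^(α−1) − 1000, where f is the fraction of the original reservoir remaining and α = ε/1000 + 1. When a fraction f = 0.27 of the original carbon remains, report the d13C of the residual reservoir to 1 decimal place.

Rayleigh residual: δ_res = (δ₀ + 1000)·f^(α−1) − 1000
α − 1 = 0.01390
f^(α−1) = 0.27^(0.01390) = 0.981965
δ_res = (-27.0 + 1000) × 0.981965 − 1000 = 955.452 − 1000 = -44.55 per mil

-44.5 per mil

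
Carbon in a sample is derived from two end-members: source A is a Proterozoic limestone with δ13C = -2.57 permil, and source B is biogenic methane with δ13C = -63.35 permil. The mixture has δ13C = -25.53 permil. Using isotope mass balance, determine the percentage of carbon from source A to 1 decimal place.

62.2%

δ_mix = f_A·δ_A + (1 − f_A)·δ_B  ⇒  f_A = (δ_mix − δ_B)/(δ_A − δ_B)
f_A = (-25.53 − (-63.35)) / (-2.57 − (-63.35))
f_A = 37.82 / 60.78 = 0.6222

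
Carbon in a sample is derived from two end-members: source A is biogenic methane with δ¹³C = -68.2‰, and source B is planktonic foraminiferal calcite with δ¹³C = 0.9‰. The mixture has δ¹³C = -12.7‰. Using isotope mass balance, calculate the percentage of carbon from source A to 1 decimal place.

δ_mix = f_A·δ_A + (1 − f_A)·δ_B  ⇒  f_A = (δ_mix − δ_B)/(δ_A − δ_B)
f_A = (-12.7 − (0.9)) / (-68.2 − (0.9))
f_A = -13.6 / -69.1 = 0.1968

19.7%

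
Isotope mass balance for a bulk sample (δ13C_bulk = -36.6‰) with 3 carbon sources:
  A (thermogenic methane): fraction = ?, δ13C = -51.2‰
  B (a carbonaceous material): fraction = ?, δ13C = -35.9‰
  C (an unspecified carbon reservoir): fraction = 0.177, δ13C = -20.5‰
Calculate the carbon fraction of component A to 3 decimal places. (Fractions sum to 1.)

Let f_A and f_B be the unknown fractions; fractions sum to 1 so f_A + f_B = 0.823.
Mass balance: Σ fᵢ·δᵢ = δ_bulk ⇒ f_A·(-51.2) + f_B·(-35.9) = -36.6 − (-3.628) = -32.971
Substitute f_B = 0.823 − f_A:
f_A·(-51.2 − -35.9) = -32.971 − 0.823×(-35.9) = -3.426
f_A = -3.426 / -15.3 = 0.2239

0.224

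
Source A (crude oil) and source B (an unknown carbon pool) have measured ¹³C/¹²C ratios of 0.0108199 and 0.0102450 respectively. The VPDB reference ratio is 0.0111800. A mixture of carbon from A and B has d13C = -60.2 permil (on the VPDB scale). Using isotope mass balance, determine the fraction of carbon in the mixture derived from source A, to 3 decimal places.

0.456

δ_A = (0.0108199/0.0111800 − 1)×1000 = (0.967791 − 1)×1000 = -32.209 permil
δ_B = (0.0102450/0.0111800 − 1)×1000 = (0.916369 − 1)×1000 = -83.631 permil
f_A = (δ_mix − δ_B)/(δ_A − δ_B) = (-60.2 − (-83.631))/(-32.209 − (-83.631))
f_A = 23.431 / 51.422 = 0.4557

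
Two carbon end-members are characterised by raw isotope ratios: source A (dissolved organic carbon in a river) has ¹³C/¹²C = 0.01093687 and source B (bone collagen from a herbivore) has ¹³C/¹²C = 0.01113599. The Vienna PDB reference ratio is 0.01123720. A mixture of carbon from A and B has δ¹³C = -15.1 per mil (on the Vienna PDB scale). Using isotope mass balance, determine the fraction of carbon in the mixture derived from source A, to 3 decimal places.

δ_A = (0.01093687/0.01123720 − 1)×1000 = (0.973274 − 1)×1000 = -26.726 per mil
δ_B = (0.01113599/0.01123720 − 1)×1000 = (0.990993 − 1)×1000 = -9.007 per mil
f_A = (δ_mix − δ_B)/(δ_A − δ_B) = (-15.1 − (-9.007))/(-26.726 − (-9.007))
f_A = -6.093 / -17.720 = 0.3439

0.344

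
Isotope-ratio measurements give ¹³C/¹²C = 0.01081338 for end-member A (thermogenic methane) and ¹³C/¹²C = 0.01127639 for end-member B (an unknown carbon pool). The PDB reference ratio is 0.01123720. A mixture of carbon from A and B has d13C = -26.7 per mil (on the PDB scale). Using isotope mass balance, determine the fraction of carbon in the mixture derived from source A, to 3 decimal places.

δ_A = (0.01081338/0.01123720 − 1)×1000 = (0.962284 − 1)×1000 = -37.716 per mil
δ_B = (0.01127639/0.01123720 − 1)×1000 = (1.003488 − 1)×1000 = 3.488 per mil
f_A = (δ_mix − δ_B)/(δ_A − δ_B) = (-26.7 − (3.488))/(-37.716 − (3.488))
f_A = -30.188 / -41.203 = 0.7326

0.733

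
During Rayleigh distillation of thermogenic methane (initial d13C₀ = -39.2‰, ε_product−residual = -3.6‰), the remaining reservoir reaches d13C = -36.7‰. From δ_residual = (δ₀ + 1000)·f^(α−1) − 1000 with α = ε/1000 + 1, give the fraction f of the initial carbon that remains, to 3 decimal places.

α − 1 = ε/1000 = -0.0036
(δ_res + 1000)/(δ₀ + 1000) = (-36.7 + 1000)/(-39.2 + 1000) = 963.3/960.8 = 1.002602
f = 1.002602^(1/-0.0036) = exp(ln(1.002602)/-0.0036) = exp(0.00260/-0.0036)
f = exp(-0.7218) = 0.4859

0.486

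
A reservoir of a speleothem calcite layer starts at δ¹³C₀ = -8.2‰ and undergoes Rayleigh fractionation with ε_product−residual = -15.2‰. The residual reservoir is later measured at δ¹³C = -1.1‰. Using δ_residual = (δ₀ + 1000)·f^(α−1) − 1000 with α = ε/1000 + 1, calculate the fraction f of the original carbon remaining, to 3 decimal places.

0.625

α − 1 = ε/1000 = -0.0152
(δ_res + 1000)/(δ₀ + 1000) = (-1.1 + 1000)/(-8.2 + 1000) = 998.9/991.8 = 1.007159
f = 1.007159^(1/-0.0152) = exp(ln(1.007159)/-0.0152) = exp(0.00713/-0.0152)
f = exp(-0.4693) = 0.6254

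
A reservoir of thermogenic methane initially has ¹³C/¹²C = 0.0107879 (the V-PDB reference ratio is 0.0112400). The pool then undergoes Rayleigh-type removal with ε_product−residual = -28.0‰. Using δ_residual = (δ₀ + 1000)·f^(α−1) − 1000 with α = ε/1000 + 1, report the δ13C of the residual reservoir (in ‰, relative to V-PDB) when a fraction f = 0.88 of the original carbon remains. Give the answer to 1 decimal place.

δ₀ = (0.0107879/0.0112400 − 1)×1000 = (0.959778 − 1)×1000 = -40.222‰
α − 1 = ε/1000 = -0.0280
f^(α−1) = 0.88^(-0.0280) = 1.003586
δ_res = (-40.222 + 1000) × 1.003586 − 1000 = 963.219 − 1000 = -36.78‰

-36.8‰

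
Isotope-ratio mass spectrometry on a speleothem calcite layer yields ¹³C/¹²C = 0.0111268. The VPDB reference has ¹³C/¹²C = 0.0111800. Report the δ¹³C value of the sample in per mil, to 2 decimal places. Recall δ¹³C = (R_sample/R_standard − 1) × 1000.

δ¹³C = (R_sample / R_standard − 1) × 1000
R_sample / R_standard = 0.0111268 / 0.0111800 = 0.995242
δ¹³C = (0.995242 − 1) × 1000 = -4.758 per mil

-4.76 per mil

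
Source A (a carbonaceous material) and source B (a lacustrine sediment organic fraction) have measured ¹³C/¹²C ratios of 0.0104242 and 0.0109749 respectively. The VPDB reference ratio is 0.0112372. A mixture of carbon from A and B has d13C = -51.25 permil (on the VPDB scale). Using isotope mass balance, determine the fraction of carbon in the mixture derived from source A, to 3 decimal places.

δ_A = (0.0104242/0.0112372 − 1)×1000 = (0.927651 − 1)×1000 = -72.349 permil
δ_B = (0.0109749/0.0112372 − 1)×1000 = (0.976658 − 1)×1000 = -23.342 permil
f_A = (δ_mix − δ_B)/(δ_A − δ_B) = (-51.25 − (-23.342))/(-72.349 − (-23.342))
f_A = -27.908 / -49.007 = 0.5695

0.569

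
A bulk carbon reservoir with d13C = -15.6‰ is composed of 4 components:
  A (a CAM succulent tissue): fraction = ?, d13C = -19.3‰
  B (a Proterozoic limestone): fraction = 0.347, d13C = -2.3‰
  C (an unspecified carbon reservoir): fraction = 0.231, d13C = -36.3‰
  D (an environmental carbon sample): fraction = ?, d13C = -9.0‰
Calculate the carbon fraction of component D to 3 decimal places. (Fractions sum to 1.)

0.168

Let f_D and f_A be the unknown fractions; fractions sum to 1 so f_D + f_A = 0.422.
Mass balance: Σ fᵢ·δᵢ = δ_bulk ⇒ f_D·(-9.0) + f_A·(-19.3) = -15.6 − (-9.183) = -6.417
Substitute f_A = 0.422 − f_D:
f_D·(-9.0 − -19.3) = -6.417 − 0.422×(-19.3) = 1.728
f_D = 1.728 / 10.3 = 0.1678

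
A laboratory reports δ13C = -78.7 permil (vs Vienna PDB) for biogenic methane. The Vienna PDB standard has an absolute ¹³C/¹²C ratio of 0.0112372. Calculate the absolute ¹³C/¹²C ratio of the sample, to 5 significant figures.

R_sample = R_standard × (δ13C/1000 + 1)
R_sample = 0.0112372 × (-78.7/1000 + 1) = 0.0112372 × 0.921300
R_sample = 0.0103528

0.010353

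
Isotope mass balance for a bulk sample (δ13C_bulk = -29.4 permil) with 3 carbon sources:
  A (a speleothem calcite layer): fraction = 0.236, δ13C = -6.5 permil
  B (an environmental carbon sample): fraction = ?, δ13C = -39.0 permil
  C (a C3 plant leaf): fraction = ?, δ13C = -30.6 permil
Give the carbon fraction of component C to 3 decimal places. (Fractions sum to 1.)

Let f_C and f_B be the unknown fractions; fractions sum to 1 so f_C + f_B = 0.764.
Mass balance: Σ fᵢ·δᵢ = δ_bulk ⇒ f_C·(-30.6) + f_B·(-39.0) = -29.4 − (-1.534) = -27.866
Substitute f_B = 0.764 − f_C:
f_C·(-30.6 − -39.0) = -27.866 − 0.764×(-39.0) = 1.930
f_C = 1.930 / 8.4 = 0.2298

0.230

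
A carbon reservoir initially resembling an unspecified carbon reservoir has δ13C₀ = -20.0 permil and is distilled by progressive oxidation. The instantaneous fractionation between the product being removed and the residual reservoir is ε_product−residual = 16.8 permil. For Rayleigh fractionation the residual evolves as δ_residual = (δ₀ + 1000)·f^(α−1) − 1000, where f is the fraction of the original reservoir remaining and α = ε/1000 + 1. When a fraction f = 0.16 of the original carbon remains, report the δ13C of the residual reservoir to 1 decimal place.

-49.7 permil

Rayleigh residual: δ_res = (δ₀ + 1000)·f^(α−1) − 1000
α = ε/1000 + 1 = 1.01680, so α − 1 = 0.01680
f^(α−1) = 0.16^(0.01680) = 0.969682
δ_res = (-20.0 + 1000) × 0.969682 − 1000 = 950.288 − 1000 = -49.71 permil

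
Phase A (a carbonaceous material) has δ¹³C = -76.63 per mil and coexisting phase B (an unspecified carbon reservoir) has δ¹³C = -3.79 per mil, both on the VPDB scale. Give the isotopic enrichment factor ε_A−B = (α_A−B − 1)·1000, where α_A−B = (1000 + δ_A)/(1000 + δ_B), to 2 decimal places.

α_A−B = (1000 + -76.63) / (1000 + -3.79) = 923.37 / 996.21 = 0.926883
ε_A−B = (0.926883 − 1) × 1000 = -73.117 per mil
(The approximation ε ≈ δ_A − δ_B would give -72.84 per mil.)

-73.12 per mil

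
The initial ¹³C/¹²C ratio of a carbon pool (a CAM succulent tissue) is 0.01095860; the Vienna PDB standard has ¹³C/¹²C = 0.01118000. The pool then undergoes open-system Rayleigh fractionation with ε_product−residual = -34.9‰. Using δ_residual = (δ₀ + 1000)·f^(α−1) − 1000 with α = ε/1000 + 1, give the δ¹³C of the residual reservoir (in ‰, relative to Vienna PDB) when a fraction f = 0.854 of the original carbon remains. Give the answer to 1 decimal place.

δ₀ = (0.01095860/0.01118000 − 1)×1000 = (0.980197 − 1)×1000 = -19.803‰
α − 1 = ε/1000 = -0.0349
f^(α−1) = 0.854^(-0.0349) = 1.005523
δ_res = (-19.803 + 1000) × 1.005523 − 1000 = 985.611 − 1000 = -14.39‰

-14.4‰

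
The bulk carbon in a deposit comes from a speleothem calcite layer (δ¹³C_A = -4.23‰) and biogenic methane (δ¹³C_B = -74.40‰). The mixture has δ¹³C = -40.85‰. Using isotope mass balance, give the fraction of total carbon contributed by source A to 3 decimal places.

δ_mix = f_A·δ_A + (1 − f_A)·δ_B  ⇒  f_A = (δ_mix − δ_B)/(δ_A − δ_B)
f_A = (-40.85 − (-74.40)) / (-4.23 − (-74.40))
f_A = 33.55 / 70.17 = 0.4781

0.478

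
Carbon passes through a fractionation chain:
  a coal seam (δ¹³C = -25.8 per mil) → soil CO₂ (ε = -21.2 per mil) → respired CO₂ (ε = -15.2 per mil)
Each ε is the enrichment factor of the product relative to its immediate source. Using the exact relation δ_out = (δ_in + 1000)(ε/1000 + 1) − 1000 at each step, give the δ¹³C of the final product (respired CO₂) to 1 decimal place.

-60.9 per mil

step 1: δ = (-25.80 + 1000)·(-21.2/1000 + 1) − 1000 = -46.45 per mil
step 2: δ = (-46.45 + 1000)·(-15.2/1000 + 1) − 1000 = -60.95 per mil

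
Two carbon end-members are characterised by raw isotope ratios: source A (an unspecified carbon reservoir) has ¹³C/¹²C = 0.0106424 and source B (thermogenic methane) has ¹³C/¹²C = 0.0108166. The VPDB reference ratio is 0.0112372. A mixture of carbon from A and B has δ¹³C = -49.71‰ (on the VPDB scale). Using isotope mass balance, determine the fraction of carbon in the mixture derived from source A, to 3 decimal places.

δ_A = (0.0106424/0.0112372 − 1)×1000 = (0.947069 − 1)×1000 = -52.931‰
δ_B = (0.0108166/0.0112372 − 1)×1000 = (0.962571 − 1)×1000 = -37.429‰
f_A = (δ_mix − δ_B)/(δ_A − δ_B) = (-49.71 − (-37.429))/(-52.931 − (-37.429))
f_A = -12.281 / -15.502 = 0.7922

0.792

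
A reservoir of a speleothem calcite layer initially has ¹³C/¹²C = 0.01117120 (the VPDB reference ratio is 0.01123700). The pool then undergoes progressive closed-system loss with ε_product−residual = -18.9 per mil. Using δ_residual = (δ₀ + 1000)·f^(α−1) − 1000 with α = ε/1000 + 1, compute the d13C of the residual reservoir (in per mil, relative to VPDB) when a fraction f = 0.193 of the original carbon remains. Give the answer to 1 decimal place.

δ₀ = (0.01117120/0.01123700 − 1)×1000 = (0.994144 − 1)×1000 = -5.856 per mil
α − 1 = ε/1000 = -0.0189
f^(α−1) = 0.193^(-0.0189) = 1.031580
δ_res = (-5.856 + 1000) × 1.031580 − 1000 = 1025.540 − 1000 = 25.54 per mil

25.5 per mil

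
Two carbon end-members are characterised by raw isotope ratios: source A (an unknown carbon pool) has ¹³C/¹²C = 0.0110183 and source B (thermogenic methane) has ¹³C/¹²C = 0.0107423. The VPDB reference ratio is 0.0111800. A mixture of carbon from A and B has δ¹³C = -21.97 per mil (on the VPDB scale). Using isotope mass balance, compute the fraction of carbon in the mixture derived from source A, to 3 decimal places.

δ_A = (0.0110183/0.0111800 − 1)×1000 = (0.985537 − 1)×1000 = -14.463 per mil
δ_B = (0.0107423/0.0111800 − 1)×1000 = (0.960850 − 1)×1000 = -39.150 per mil
f_A = (δ_mix − δ_B)/(δ_A − δ_B) = (-21.97 − (-39.150))/(-14.463 − (-39.150))
f_A = 17.180 / 24.687 = 0.6959

0.696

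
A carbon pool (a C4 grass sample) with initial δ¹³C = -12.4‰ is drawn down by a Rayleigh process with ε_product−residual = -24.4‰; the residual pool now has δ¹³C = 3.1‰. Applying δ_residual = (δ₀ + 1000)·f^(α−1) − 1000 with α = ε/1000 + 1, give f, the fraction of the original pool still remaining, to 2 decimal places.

0.53

α − 1 = ε/1000 = -0.0244
(δ_res + 1000)/(δ₀ + 1000) = (3.1 + 1000)/(-12.4 + 1000) = 1003.1/987.6 = 1.015695
f = 1.015695^(1/-0.0244) = exp(ln(1.015695)/-0.0244) = exp(0.01557/-0.0244)
f = exp(-0.6382) = 0.5282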